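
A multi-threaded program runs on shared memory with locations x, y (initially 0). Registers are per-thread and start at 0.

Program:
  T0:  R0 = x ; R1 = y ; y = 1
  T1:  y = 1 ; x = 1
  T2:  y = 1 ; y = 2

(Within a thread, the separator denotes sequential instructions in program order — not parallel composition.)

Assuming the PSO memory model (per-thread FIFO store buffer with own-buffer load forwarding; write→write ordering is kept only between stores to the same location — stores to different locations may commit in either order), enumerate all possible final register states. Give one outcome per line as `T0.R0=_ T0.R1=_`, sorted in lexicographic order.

outcome vector order: (T0.R0,T0.R1)
|PSO outcomes| = 6

T0.R0=0 T0.R1=0
T0.R0=0 T0.R1=1
T0.R0=0 T0.R1=2
T0.R0=1 T0.R1=0
T0.R0=1 T0.R1=1
T0.R0=1 T0.R1=2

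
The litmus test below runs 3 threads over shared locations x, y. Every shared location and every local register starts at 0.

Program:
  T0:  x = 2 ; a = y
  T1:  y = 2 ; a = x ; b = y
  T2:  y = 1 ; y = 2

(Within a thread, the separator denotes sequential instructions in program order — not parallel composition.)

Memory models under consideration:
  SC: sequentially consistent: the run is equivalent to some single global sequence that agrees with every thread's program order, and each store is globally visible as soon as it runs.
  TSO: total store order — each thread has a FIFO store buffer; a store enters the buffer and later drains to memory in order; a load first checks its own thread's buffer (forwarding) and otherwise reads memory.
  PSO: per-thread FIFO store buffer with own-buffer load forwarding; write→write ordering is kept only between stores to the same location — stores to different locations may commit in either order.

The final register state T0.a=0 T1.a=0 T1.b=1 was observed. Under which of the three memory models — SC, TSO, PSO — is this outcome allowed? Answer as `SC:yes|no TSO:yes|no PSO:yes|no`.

outcome vector order: (T0.a,T1.a,T1.b)
SC (10): 0/2/1 0/2/2 1/0/1 1/0/2 1/2/1 1/2/2 2/0/1 2/0/2 2/2/1 2/2/2
TSO (12): 0/0/1 0/0/2 0/2/1 0/2/2 1/0/1 1/0/2 1/2/1 1/2/2 2/0/1 2/0/2 2/2/1 2/2/2
PSO (12): 0/0/1 0/0/2 0/2/1 0/2/2 1/0/1 1/0/2 1/2/1 1/2/2 2/0/1 2/0/2 2/2/1 2/2/2
target 0/0/1 ∈ {TSO,PSO}

SC:no TSO:yes PSO:yes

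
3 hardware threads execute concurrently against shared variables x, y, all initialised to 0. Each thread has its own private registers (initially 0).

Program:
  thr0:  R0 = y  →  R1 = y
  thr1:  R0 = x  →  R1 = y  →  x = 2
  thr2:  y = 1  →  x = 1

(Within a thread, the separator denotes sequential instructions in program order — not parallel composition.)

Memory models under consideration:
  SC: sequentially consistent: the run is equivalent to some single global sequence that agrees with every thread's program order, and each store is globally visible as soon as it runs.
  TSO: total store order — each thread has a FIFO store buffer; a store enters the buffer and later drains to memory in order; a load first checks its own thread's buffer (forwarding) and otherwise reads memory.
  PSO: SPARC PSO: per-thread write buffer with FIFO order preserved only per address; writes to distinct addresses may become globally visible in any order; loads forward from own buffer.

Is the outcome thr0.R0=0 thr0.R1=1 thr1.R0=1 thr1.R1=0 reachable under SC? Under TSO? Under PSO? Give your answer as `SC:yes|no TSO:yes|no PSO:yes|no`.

SC:no TSO:no PSO:yes

outcome vector order: (thr0.R0,thr0.R1,thr1.R0,thr1.R1)
[SC] allowed = {0000 0001 0011 0100 0101 0111 1100 1101 1111}
[TSO] allowed = {0000 0001 0011 0100 0101 0111 1100 1101 1111}
[PSO] allowed = {0000 0001 0010 0011 0100 0101 0110 0111 1100 1101 1110 1111}
target 0110 ∈ {PSO}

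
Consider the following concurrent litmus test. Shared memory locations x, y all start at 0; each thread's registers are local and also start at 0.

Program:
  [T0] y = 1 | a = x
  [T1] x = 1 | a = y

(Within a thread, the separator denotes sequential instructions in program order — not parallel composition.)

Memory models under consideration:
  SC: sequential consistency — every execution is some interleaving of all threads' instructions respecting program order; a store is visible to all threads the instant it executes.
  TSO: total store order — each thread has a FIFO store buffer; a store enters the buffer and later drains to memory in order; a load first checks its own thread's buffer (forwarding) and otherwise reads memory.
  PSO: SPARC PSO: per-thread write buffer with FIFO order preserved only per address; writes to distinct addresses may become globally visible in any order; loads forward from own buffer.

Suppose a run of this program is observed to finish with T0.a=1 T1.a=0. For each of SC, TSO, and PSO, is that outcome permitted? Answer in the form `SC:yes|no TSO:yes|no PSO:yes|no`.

SC:yes TSO:yes PSO:yes

outcome vector order: (T0.a,T1.a)
SC (3): <0 1> <1 0> <1 1>
TSO (4): <0 0> <0 1> <1 0> <1 1>
PSO (4): <0 0> <0 1> <1 0> <1 1>
target <1 0> ∈ {SC,TSO,PSO}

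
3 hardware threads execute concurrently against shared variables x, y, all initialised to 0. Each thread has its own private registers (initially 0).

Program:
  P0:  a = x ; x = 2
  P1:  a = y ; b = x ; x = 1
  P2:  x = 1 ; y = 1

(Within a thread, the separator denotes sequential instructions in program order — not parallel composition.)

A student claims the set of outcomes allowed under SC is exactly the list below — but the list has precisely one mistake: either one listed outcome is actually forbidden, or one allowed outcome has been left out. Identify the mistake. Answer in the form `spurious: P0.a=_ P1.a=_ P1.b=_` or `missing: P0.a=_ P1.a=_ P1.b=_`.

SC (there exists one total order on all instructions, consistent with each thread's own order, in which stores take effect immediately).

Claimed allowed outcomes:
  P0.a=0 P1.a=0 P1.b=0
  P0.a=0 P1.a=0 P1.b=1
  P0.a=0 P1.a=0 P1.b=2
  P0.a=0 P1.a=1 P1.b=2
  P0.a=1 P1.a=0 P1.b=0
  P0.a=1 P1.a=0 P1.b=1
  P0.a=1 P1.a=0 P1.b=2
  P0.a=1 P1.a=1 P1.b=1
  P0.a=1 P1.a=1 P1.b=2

missing: P0.a=0 P1.a=1 P1.b=1

outcome vector order: (P0.a,P1.a,P1.b)
[SC] allowed = {0/0/0 0/0/1 0/0/2 0/1/1 0/1/2 1/0/0 1/0/1 1/0/2 1/1/1 1/1/2}
SC∖claimed = {0/1/1}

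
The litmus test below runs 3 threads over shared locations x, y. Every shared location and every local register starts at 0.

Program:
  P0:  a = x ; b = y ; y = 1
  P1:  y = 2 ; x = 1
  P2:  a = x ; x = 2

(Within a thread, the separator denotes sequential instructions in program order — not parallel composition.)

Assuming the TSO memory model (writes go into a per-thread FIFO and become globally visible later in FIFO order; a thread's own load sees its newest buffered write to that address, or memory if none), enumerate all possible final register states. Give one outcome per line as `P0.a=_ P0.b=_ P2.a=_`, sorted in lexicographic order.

P0.a=0 P0.b=0 P2.a=0
P0.a=0 P0.b=0 P2.a=1
P0.a=0 P0.b=2 P2.a=0
P0.a=0 P0.b=2 P2.a=1
P0.a=1 P0.b=2 P2.a=0
P0.a=1 P0.b=2 P2.a=1
P0.a=2 P0.b=0 P2.a=0
P0.a=2 P0.b=2 P2.a=0
P0.a=2 P0.b=2 P2.a=1

outcome vector order: (P0.a,P0.b,P2.a)
|TSO outcomes| = 9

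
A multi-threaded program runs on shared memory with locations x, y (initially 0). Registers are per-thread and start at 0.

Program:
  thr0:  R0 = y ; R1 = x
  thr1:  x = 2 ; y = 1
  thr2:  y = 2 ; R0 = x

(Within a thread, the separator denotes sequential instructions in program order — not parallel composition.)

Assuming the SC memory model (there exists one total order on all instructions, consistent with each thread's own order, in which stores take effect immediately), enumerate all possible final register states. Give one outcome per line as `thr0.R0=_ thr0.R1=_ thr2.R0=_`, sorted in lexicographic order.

outcome vector order: (thr0.R0,thr0.R1,thr2.R0)
|SC outcomes| = 10

thr0.R0=0 thr0.R1=0 thr2.R0=0
thr0.R0=0 thr0.R1=0 thr2.R0=2
thr0.R0=0 thr0.R1=2 thr2.R0=0
thr0.R0=0 thr0.R1=2 thr2.R0=2
thr0.R0=1 thr0.R1=2 thr2.R0=0
thr0.R0=1 thr0.R1=2 thr2.R0=2
thr0.R0=2 thr0.R1=0 thr2.R0=0
thr0.R0=2 thr0.R1=0 thr2.R0=2
thr0.R0=2 thr0.R1=2 thr2.R0=0
thr0.R0=2 thr0.R1=2 thr2.R0=2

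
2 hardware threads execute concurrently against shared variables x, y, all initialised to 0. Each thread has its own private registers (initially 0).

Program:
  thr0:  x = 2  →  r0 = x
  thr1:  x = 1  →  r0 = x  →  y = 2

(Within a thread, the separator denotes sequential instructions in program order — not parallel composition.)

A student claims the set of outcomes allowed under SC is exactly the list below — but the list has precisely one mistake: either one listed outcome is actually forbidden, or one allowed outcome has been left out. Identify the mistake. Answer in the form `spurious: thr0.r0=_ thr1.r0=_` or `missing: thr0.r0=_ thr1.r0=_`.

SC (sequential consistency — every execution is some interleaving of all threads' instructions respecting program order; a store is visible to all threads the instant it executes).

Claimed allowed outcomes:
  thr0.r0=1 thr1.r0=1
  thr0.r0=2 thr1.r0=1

outcome vector order: (thr0.r0,thr1.r0)
[SC] allowed = {1/1; 2/1; 2/2}
SC∖claimed = {2/2}

missing: thr0.r0=2 thr1.r0=2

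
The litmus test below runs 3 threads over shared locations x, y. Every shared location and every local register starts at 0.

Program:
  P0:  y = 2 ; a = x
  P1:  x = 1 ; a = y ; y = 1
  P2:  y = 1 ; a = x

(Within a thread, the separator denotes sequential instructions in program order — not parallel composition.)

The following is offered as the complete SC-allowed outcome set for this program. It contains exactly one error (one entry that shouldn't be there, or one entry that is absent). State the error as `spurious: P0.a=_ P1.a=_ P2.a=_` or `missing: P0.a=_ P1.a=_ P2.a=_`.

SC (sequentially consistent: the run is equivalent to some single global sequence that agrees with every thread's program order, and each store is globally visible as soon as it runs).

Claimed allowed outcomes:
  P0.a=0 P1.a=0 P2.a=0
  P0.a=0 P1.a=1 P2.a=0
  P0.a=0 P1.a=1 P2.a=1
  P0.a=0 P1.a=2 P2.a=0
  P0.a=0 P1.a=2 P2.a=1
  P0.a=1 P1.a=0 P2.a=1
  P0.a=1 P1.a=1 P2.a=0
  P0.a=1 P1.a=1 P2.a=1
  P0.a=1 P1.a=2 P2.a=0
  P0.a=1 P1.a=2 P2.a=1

spurious: P0.a=0 P1.a=0 P2.a=0

outcome vector order: (P0.a,P1.a,P2.a)
SC (9): <0 1 0> <0 1 1> <0 2 0> <0 2 1> <1 0 1> <1 1 0> <1 1 1> <1 2 0> <1 2 1>
claimed∖SC = {<0 0 0>}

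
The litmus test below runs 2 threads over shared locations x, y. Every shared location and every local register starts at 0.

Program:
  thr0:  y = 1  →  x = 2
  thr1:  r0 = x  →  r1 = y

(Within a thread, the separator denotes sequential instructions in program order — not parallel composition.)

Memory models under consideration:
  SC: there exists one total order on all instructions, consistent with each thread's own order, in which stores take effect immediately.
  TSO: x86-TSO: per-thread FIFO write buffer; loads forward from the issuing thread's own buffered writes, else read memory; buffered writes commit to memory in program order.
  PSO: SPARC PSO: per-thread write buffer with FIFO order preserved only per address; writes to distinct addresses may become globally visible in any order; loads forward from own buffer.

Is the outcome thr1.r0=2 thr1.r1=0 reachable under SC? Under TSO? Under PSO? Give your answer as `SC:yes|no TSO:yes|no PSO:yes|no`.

outcome vector order: (thr1.r0,thr1.r1)
under SC → 0/0; 0/1; 2/1
under TSO → 0/0; 0/1; 2/1
under PSO → 0/0; 0/1; 2/0; 2/1
target 2/0 ∈ {PSO}

SC:no TSO:no PSO:yes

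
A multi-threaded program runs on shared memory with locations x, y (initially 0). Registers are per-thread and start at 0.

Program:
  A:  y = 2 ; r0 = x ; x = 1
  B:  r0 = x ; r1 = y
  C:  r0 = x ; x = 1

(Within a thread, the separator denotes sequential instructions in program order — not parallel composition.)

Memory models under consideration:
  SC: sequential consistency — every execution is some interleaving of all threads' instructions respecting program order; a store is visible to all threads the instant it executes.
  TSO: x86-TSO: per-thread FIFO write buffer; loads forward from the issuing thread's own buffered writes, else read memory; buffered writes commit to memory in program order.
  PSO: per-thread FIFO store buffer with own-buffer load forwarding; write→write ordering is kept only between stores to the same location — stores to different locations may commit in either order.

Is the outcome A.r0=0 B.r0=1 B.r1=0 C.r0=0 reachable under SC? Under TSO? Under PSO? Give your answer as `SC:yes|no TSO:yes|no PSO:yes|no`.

outcome vector order: (A.r0,B.r0,B.r1,C.r0)
under SC → (0,0,0,0), (0,0,0,1), (0,0,2,0), (0,0,2,1), (0,1,2,0), (0,1,2,1), (1,0,0,0), (1,0,2,0), (1,1,0,0), (1,1,2,0)
under TSO → (0,0,0,0), (0,0,0,1), (0,0,2,0), (0,0,2,1), (0,1,0,0), (0,1,2,0), (0,1,2,1), (1,0,0,0), (1,0,2,0), (1,1,0,0), (1,1,2,0)
under PSO → (0,0,0,0), (0,0,0,1), (0,0,2,0), (0,0,2,1), (0,1,0,0), (0,1,0,1), (0,1,2,0), (0,1,2,1), (1,0,0,0), (1,0,2,0), (1,1,0,0), (1,1,2,0)
target (0,1,0,0) ∈ {TSO,PSO}

SC:no TSO:yes PSO:yes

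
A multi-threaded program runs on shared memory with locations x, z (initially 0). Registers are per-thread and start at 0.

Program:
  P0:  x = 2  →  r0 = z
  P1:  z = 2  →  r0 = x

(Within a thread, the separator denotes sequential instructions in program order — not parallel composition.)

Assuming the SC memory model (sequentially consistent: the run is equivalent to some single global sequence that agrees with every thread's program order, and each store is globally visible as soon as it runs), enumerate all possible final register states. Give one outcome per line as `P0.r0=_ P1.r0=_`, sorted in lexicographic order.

outcome vector order: (P0.r0,P1.r0)
|SC outcomes| = 3

P0.r0=0 P1.r0=2
P0.r0=2 P1.r0=0
P0.r0=2 P1.r0=2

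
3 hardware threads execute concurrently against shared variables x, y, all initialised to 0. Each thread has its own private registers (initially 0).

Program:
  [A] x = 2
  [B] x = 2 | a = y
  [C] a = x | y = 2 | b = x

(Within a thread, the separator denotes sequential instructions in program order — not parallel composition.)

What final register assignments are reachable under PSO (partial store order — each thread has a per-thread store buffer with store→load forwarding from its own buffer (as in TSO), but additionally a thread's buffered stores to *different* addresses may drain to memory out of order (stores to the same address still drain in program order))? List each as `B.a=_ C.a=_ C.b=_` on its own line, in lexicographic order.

outcome vector order: (B.a,C.a,C.b)
|PSO outcomes| = 6

B.a=0 C.a=0 C.b=0
B.a=0 C.a=0 C.b=2
B.a=0 C.a=2 C.b=2
B.a=2 C.a=0 C.b=0
B.a=2 C.a=0 C.b=2
B.a=2 C.a=2 C.b=2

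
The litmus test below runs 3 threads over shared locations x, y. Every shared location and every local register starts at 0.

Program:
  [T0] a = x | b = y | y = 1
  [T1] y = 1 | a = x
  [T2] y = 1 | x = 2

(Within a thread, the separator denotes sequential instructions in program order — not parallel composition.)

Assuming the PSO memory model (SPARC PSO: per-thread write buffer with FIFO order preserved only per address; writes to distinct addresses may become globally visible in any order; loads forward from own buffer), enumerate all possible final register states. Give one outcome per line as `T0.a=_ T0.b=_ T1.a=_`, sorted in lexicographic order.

T0.a=0 T0.b=0 T1.a=0
T0.a=0 T0.b=0 T1.a=2
T0.a=0 T0.b=1 T1.a=0
T0.a=0 T0.b=1 T1.a=2
T0.a=2 T0.b=0 T1.a=0
T0.a=2 T0.b=0 T1.a=2
T0.a=2 T0.b=1 T1.a=0
T0.a=2 T0.b=1 T1.a=2

outcome vector order: (T0.a,T0.b,T1.a)
|PSO outcomes| = 8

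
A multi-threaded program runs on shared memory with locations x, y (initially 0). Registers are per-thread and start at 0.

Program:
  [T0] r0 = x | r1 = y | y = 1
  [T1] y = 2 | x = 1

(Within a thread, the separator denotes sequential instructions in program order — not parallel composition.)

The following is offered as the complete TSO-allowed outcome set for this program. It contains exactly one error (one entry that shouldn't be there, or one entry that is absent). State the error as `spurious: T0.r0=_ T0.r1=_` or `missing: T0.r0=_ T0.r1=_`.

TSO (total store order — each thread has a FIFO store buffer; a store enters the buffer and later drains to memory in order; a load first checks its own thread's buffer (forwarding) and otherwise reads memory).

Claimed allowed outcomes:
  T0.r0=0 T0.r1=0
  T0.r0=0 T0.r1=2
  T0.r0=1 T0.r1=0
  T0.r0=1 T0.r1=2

spurious: T0.r0=1 T0.r1=0

outcome vector order: (T0.r0,T0.r1)
[TSO] allowed = {(0,0), (0,2), (1,2)}
claimed∖TSO = {(1,0)}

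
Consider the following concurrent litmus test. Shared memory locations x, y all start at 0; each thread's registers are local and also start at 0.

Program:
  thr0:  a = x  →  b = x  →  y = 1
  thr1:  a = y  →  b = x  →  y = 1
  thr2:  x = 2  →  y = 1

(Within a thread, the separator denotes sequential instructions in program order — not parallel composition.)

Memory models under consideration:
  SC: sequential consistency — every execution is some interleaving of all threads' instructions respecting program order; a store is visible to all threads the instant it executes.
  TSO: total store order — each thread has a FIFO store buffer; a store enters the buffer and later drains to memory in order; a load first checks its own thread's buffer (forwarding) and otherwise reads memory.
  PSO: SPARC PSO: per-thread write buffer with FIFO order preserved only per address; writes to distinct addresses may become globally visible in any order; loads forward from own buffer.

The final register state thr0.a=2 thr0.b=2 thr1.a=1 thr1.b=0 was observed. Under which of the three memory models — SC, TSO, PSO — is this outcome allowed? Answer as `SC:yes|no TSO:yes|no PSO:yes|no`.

SC:no TSO:no PSO:yes

outcome vector order: (thr0.a,thr0.b,thr1.a,thr1.b)
[SC] allowed = {(0,0,0,0) (0,0,0,2) (0,0,1,0) (0,0,1,2) (0,2,0,0) (0,2,0,2) (0,2,1,2) (2,2,0,0) (2,2,0,2) (2,2,1,2)}
[TSO] allowed = {(0,0,0,0) (0,0,0,2) (0,0,1,0) (0,0,1,2) (0,2,0,0) (0,2,0,2) (0,2,1,2) (2,2,0,0) (2,2,0,2) (2,2,1,2)}
[PSO] allowed = {(0,0,0,0) (0,0,0,2) (0,0,1,0) (0,0,1,2) (0,2,0,0) (0,2,0,2) (0,2,1,0) (0,2,1,2) (2,2,0,0) (2,2,0,2) (2,2,1,0) (2,2,1,2)}
target (2,2,1,0) ∈ {PSO}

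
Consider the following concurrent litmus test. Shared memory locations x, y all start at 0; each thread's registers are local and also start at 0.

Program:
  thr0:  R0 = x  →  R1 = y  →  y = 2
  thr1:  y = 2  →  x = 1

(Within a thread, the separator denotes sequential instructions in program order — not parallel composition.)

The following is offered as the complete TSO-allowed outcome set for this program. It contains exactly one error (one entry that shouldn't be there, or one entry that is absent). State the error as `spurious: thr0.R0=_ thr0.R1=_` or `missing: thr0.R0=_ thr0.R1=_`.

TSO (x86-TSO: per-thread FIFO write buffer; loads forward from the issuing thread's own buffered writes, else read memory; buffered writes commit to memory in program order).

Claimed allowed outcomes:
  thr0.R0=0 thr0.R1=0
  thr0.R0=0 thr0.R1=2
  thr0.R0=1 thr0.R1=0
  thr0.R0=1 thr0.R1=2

spurious: thr0.R0=1 thr0.R1=0

outcome vector order: (thr0.R0,thr0.R1)
under TSO → 0/0, 0/2, 1/2
claimed∖TSO = {1/0}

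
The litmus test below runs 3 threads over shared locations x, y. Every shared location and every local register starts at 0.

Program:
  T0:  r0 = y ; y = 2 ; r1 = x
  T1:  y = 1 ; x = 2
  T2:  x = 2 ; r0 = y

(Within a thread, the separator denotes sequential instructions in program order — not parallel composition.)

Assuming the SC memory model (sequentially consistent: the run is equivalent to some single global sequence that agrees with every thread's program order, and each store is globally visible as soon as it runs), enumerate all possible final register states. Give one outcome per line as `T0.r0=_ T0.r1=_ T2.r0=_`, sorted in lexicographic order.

T0.r0=0 T0.r1=0 T2.r0=1
T0.r0=0 T0.r1=0 T2.r0=2
T0.r0=0 T0.r1=2 T2.r0=0
T0.r0=0 T0.r1=2 T2.r0=1
T0.r0=0 T0.r1=2 T2.r0=2
T0.r0=1 T0.r1=0 T2.r0=2
T0.r0=1 T0.r1=2 T2.r0=0
T0.r0=1 T0.r1=2 T2.r0=1
T0.r0=1 T0.r1=2 T2.r0=2

outcome vector order: (T0.r0,T0.r1,T2.r0)
|SC outcomes| = 9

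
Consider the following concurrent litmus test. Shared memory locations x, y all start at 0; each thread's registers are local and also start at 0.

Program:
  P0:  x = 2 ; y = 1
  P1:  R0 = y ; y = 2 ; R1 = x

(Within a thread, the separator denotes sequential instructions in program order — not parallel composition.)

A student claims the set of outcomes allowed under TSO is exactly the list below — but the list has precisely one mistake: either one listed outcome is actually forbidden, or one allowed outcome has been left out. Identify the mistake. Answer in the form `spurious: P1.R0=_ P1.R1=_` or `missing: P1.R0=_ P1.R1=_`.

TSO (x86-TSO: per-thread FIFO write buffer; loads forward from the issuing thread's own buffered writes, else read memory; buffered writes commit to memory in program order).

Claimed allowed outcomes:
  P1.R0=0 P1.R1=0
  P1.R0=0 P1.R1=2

outcome vector order: (P1.R0,P1.R1)
[TSO] allowed = {00 02 12}
TSO∖claimed = {12}

missing: P1.R0=1 P1.R1=2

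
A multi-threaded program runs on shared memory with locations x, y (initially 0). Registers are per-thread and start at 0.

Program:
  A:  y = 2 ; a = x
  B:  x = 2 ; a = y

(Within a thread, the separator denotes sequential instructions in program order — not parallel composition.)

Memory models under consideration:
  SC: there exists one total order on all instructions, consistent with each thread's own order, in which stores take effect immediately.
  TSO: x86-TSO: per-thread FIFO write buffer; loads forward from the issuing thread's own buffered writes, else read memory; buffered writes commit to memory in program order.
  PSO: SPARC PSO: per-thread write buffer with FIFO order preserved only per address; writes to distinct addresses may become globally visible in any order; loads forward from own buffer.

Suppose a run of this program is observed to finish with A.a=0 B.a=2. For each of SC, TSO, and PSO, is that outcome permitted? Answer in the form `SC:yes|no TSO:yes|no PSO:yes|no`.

outcome vector order: (A.a,B.a)
under SC → 02, 20, 22
under TSO → 00, 02, 20, 22
under PSO → 00, 02, 20, 22
target 02 ∈ {SC,TSO,PSO}

SC:yes TSO:yes PSO:yes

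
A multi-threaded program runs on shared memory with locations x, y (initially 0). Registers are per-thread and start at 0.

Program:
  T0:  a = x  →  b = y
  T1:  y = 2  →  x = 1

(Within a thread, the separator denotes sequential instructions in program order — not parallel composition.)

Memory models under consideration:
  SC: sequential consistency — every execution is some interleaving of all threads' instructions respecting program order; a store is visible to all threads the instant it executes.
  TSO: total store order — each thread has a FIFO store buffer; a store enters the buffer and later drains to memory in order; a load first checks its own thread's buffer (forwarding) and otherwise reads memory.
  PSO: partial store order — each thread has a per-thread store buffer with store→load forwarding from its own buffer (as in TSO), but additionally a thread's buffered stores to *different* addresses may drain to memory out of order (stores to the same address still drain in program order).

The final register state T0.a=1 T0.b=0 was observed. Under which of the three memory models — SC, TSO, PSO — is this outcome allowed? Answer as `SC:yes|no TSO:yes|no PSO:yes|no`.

outcome vector order: (T0.a,T0.b)
SC: 3 outcomes — {<0 0> <0 2> <1 2>}
TSO: 3 outcomes — {<0 0> <0 2> <1 2>}
PSO: 4 outcomes — {<0 0> <0 2> <1 0> <1 2>}
target <1 0> ∈ {PSO}

SC:no TSO:no PSO:yes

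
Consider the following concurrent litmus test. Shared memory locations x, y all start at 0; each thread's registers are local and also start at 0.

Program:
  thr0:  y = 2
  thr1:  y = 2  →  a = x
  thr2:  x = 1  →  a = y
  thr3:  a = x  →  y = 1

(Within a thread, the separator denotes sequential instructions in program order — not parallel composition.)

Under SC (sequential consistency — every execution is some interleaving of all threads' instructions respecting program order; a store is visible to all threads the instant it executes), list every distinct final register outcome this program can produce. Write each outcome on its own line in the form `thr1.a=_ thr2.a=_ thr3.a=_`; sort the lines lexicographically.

outcome vector order: (thr1.a,thr2.a,thr3.a)
|SC outcomes| = 10

thr1.a=0 thr2.a=1 thr3.a=0
thr1.a=0 thr2.a=1 thr3.a=1
thr1.a=0 thr2.a=2 thr3.a=0
thr1.a=0 thr2.a=2 thr3.a=1
thr1.a=1 thr2.a=0 thr3.a=0
thr1.a=1 thr2.a=0 thr3.a=1
thr1.a=1 thr2.a=1 thr3.a=0
thr1.a=1 thr2.a=1 thr3.a=1
thr1.a=1 thr2.a=2 thr3.a=0
thr1.a=1 thr2.a=2 thr3.a=1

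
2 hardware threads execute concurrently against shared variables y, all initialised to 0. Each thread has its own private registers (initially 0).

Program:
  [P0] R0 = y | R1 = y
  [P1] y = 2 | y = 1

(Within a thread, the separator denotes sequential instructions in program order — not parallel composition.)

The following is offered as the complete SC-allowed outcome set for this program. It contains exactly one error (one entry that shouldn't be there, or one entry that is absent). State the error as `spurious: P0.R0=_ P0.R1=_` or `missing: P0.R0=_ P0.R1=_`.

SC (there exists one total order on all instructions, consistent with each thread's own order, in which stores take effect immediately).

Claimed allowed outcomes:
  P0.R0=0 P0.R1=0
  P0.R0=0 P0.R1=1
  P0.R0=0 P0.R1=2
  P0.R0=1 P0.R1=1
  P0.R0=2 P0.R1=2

missing: P0.R0=2 P0.R1=1

outcome vector order: (P0.R0,P0.R1)
[SC] allowed = {<0 0>, <0 1>, <0 2>, <1 1>, <2 1>, <2 2>}
SC∖claimed = {<2 1>}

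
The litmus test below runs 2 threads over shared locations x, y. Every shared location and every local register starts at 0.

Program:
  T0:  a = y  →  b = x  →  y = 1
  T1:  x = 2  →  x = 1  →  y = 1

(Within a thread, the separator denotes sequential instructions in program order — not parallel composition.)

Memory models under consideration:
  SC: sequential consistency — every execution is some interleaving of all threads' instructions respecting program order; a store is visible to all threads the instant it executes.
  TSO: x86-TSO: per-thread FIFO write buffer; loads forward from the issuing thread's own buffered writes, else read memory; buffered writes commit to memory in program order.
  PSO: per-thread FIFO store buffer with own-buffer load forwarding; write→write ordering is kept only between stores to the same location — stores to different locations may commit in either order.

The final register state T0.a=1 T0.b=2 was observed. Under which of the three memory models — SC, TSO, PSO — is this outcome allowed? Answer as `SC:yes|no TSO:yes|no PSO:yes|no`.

SC:no TSO:no PSO:yes

outcome vector order: (T0.a,T0.b)
SC (4): 0/0; 0/1; 0/2; 1/1
TSO (4): 0/0; 0/1; 0/2; 1/1
PSO (6): 0/0; 0/1; 0/2; 1/0; 1/1; 1/2
target 1/2 ∈ {PSO}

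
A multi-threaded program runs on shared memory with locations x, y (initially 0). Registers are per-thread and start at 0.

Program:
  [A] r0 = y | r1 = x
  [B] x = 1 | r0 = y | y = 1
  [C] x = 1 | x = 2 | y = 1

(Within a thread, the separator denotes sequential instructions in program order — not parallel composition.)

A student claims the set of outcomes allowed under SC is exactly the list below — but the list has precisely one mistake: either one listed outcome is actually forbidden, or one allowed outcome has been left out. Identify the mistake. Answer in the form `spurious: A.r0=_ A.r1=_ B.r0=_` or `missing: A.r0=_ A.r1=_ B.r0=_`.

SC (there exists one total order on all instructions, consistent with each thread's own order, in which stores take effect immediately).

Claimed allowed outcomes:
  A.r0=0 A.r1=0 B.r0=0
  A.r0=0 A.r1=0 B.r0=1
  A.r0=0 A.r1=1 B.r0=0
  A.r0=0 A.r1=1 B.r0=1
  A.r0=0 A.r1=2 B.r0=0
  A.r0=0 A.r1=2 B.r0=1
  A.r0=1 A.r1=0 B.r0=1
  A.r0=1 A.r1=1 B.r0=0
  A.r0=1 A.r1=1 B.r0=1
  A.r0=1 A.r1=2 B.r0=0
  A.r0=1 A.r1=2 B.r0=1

spurious: A.r0=1 A.r1=0 B.r0=1

outcome vector order: (A.r0,A.r1,B.r0)
SC (10): 0/0/0; 0/0/1; 0/1/0; 0/1/1; 0/2/0; 0/2/1; 1/1/0; 1/1/1; 1/2/0; 1/2/1
claimed∖SC = {1/0/1}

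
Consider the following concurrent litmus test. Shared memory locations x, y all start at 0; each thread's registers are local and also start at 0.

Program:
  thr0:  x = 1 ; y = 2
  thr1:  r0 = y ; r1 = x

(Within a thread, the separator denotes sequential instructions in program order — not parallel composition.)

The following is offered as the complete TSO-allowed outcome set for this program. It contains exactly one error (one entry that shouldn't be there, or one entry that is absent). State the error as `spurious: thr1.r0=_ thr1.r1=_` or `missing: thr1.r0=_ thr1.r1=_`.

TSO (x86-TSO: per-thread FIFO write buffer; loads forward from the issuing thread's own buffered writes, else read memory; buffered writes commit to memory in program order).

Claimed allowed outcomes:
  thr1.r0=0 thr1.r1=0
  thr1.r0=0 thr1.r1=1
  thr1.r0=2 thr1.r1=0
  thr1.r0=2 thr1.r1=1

outcome vector order: (thr1.r0,thr1.r1)
TSO (3): 00; 01; 21
claimed∖TSO = {20}

spurious: thr1.r0=2 thr1.r1=0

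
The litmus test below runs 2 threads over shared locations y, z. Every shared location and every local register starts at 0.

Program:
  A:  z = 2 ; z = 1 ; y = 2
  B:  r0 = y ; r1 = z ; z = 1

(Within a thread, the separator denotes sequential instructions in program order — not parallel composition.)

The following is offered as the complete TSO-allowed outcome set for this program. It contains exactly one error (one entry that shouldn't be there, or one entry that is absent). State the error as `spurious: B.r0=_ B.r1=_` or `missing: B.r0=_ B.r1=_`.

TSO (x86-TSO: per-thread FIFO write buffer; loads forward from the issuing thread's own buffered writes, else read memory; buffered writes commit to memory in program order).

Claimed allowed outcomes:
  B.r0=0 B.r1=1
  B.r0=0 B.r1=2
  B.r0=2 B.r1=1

missing: B.r0=0 B.r1=0

outcome vector order: (B.r0,B.r1)
TSO: 4 outcomes — {(0,0); (0,1); (0,2); (2,1)}
TSO∖claimed = {(0,0)}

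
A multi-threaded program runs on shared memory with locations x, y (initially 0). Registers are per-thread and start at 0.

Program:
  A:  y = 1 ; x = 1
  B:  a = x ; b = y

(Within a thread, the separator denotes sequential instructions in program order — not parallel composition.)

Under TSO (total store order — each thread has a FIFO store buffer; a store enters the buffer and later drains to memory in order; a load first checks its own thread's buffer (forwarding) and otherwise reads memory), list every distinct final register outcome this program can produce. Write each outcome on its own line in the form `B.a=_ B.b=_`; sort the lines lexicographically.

outcome vector order: (B.a,B.b)
|TSO outcomes| = 3

B.a=0 B.b=0
B.a=0 B.b=1
B.a=1 B.b=1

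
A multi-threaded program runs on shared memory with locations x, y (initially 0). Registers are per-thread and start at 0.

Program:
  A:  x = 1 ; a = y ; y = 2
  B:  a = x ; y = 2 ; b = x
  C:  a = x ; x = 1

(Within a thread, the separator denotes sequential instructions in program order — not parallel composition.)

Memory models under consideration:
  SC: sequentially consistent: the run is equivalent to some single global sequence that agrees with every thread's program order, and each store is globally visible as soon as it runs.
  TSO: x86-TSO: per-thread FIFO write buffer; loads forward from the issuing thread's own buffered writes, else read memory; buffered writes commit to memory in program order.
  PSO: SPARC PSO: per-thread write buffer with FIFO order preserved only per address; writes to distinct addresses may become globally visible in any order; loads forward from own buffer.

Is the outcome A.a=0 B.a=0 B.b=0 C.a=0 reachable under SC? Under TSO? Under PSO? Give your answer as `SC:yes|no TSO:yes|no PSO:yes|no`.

SC:no TSO:yes PSO:yes

outcome vector order: (A.a,B.a,B.b,C.a)
under SC → 0010 0011 0110 0111 2000 2001 2010 2011 2110 2111
under TSO → 0000 0001 0010 0011 0110 0111 2000 2001 2010 2011 2110 2111
under PSO → 0000 0001 0010 0011 0110 0111 2000 2001 2010 2011 2110 2111
target 0000 ∈ {TSO,PSO}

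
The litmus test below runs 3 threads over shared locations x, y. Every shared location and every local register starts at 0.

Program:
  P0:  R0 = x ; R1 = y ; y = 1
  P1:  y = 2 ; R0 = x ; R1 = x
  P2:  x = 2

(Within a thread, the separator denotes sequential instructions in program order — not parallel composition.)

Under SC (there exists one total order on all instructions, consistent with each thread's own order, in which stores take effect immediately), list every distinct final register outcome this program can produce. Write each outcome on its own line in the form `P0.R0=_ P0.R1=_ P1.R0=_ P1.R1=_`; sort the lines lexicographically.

P0.R0=0 P0.R1=0 P1.R0=0 P1.R1=0
P0.R0=0 P0.R1=0 P1.R0=0 P1.R1=2
P0.R0=0 P0.R1=0 P1.R0=2 P1.R1=2
P0.R0=0 P0.R1=2 P1.R0=0 P1.R1=0
P0.R0=0 P0.R1=2 P1.R0=0 P1.R1=2
P0.R0=0 P0.R1=2 P1.R0=2 P1.R1=2
P0.R0=2 P0.R1=0 P1.R0=2 P1.R1=2
P0.R0=2 P0.R1=2 P1.R0=0 P1.R1=0
P0.R0=2 P0.R1=2 P1.R0=0 P1.R1=2
P0.R0=2 P0.R1=2 P1.R0=2 P1.R1=2

outcome vector order: (P0.R0,P0.R1,P1.R0,P1.R1)
|SC outcomes| = 10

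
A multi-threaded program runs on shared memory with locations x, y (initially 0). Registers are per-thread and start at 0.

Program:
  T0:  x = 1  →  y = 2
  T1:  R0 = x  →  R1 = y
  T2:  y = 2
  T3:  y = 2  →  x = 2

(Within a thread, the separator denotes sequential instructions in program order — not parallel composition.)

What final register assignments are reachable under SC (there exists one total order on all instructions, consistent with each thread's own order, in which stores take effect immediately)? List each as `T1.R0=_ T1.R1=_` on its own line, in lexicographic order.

T1.R0=0 T1.R1=0
T1.R0=0 T1.R1=2
T1.R0=1 T1.R1=0
T1.R0=1 T1.R1=2
T1.R0=2 T1.R1=2

outcome vector order: (T1.R0,T1.R1)
|SC outcomes| = 5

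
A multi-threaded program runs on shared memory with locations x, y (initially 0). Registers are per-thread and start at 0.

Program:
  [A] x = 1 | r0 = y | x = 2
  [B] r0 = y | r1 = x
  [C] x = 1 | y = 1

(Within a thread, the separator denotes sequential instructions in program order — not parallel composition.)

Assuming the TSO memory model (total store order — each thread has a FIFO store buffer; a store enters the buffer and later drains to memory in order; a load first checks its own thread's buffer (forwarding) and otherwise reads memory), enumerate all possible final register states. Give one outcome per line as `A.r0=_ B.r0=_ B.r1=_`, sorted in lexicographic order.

A.r0=0 B.r0=0 B.r1=0
A.r0=0 B.r0=0 B.r1=1
A.r0=0 B.r0=0 B.r1=2
A.r0=0 B.r0=1 B.r1=1
A.r0=0 B.r0=1 B.r1=2
A.r0=1 B.r0=0 B.r1=0
A.r0=1 B.r0=0 B.r1=1
A.r0=1 B.r0=0 B.r1=2
A.r0=1 B.r0=1 B.r1=1
A.r0=1 B.r0=1 B.r1=2

outcome vector order: (A.r0,B.r0,B.r1)
|TSO outcomes| = 10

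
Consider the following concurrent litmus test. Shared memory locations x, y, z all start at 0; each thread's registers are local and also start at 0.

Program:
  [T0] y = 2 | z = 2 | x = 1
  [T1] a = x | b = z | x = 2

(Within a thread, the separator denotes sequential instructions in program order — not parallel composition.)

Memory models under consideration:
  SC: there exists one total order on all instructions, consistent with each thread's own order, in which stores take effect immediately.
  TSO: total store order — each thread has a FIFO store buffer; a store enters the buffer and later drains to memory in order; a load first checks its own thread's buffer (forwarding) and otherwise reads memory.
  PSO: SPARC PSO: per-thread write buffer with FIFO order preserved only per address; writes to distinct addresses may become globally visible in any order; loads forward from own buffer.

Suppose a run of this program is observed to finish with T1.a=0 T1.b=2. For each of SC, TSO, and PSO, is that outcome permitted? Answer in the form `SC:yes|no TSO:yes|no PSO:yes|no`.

SC:yes TSO:yes PSO:yes

outcome vector order: (T1.a,T1.b)
under SC → 0/0, 0/2, 1/2
under TSO → 0/0, 0/2, 1/2
under PSO → 0/0, 0/2, 1/0, 1/2
target 0/2 ∈ {SC,TSO,PSO}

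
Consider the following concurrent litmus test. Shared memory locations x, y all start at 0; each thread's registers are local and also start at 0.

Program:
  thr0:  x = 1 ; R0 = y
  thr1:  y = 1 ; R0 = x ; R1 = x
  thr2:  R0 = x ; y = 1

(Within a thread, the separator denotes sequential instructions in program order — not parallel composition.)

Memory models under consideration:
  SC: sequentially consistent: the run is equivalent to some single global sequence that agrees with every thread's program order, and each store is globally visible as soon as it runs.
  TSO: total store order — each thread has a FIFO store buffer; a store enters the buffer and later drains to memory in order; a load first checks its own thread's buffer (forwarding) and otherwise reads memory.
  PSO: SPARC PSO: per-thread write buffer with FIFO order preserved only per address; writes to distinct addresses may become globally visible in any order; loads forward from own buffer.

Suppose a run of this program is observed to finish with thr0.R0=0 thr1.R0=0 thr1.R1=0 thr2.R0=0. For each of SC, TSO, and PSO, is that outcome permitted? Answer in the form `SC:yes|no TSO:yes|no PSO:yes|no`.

outcome vector order: (thr0.R0,thr1.R0,thr1.R1,thr2.R0)
SC (8): (0,1,1,0) (0,1,1,1) (1,0,0,0) (1,0,0,1) (1,0,1,0) (1,0,1,1) (1,1,1,0) (1,1,1,1)
TSO (12): (0,0,0,0) (0,0,0,1) (0,0,1,0) (0,0,1,1) (0,1,1,0) (0,1,1,1) (1,0,0,0) (1,0,0,1) (1,0,1,0) (1,0,1,1) (1,1,1,0) (1,1,1,1)
PSO (12): (0,0,0,0) (0,0,0,1) (0,0,1,0) (0,0,1,1) (0,1,1,0) (0,1,1,1) (1,0,0,0) (1,0,0,1) (1,0,1,0) (1,0,1,1) (1,1,1,0) (1,1,1,1)
target (0,0,0,0) ∈ {TSO,PSO}

SC:no TSO:yes PSO:yes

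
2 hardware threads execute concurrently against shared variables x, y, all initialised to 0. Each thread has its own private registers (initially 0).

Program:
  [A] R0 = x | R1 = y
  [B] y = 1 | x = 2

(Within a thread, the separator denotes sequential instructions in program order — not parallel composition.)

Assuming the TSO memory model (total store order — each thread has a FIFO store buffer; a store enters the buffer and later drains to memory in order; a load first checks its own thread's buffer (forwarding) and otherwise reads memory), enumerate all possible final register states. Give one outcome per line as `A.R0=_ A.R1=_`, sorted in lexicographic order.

A.R0=0 A.R1=0
A.R0=0 A.R1=1
A.R0=2 A.R1=1

outcome vector order: (A.R0,A.R1)
|TSO outcomes| = 3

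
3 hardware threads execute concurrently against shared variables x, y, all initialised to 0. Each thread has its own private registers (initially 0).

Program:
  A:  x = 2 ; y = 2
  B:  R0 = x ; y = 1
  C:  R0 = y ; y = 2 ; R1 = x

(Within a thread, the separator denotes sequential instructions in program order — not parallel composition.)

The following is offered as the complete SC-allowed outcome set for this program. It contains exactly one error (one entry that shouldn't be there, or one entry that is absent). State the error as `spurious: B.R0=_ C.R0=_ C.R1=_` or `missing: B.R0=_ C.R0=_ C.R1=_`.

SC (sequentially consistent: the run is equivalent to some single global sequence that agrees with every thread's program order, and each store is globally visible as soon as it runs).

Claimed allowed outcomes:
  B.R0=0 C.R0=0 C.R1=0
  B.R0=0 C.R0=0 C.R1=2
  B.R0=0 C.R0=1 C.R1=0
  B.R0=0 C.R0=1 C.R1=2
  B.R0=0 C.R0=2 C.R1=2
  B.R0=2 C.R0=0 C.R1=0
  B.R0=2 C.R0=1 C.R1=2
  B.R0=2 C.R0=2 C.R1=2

missing: B.R0=2 C.R0=0 C.R1=2

outcome vector order: (B.R0,C.R0,C.R1)
SC: 9 outcomes — {(0,0,0); (0,0,2); (0,1,0); (0,1,2); (0,2,2); (2,0,0); (2,0,2); (2,1,2); (2,2,2)}
SC∖claimed = {(2,0,2)}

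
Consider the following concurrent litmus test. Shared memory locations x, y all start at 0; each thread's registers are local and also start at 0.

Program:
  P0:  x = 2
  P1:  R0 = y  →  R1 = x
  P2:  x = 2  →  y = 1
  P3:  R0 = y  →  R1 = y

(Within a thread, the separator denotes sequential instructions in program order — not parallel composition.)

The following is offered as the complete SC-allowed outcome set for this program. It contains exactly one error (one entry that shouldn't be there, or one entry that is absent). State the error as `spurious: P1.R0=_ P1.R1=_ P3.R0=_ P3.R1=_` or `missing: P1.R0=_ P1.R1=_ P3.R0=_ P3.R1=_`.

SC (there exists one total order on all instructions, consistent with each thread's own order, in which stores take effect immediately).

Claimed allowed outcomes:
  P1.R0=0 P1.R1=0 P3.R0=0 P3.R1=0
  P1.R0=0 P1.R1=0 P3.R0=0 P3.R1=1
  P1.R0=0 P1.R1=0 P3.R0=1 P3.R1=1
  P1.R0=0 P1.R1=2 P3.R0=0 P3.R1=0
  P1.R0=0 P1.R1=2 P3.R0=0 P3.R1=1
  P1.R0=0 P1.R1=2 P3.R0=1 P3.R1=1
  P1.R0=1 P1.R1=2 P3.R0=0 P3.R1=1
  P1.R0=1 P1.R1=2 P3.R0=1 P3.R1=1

missing: P1.R0=1 P1.R1=2 P3.R0=0 P3.R1=0

outcome vector order: (P1.R0,P1.R1,P3.R0,P3.R1)
SC: 9 outcomes — {0000 0001 0011 0200 0201 0211 1200 1201 1211}
SC∖claimed = {1200}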